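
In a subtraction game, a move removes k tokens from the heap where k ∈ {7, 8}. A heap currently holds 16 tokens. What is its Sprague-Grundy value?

Build the Grundy sequence with g(k) = mex{g(k−s) : s ∈ {7, 8}, s ≤ k}:
k:     0  1  2  3  4  5  6  7  8  9 10 11 12 13 14 15 16
g(k):  0  0  0  0  0  0  0  1  1  1  1  1  1  1  2  0  0
So g(16) = 0.

0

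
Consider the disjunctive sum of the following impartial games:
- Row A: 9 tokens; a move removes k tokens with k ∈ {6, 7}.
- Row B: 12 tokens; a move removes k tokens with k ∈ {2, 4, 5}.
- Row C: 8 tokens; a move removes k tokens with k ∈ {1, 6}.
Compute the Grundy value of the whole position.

For row A, compute g(0), g(1), … with moves {6, 7}:
k:     0  1  2  3  4  5  6  7  8  9
g(k):  0  0  0  0  0  0  1  1  1  1
So g(9) = 1.
Build the Grundy sequence for row B with g(k) = mex{g(k−s) : s ∈ {2, 4, 5}, s ≤ k}:
g(0) = mex{} = 0
g(1) = mex{} = 0
g(2) = mex{0} = 1
g(3) = mex{0} = 1
g(4) = mex{0,1} = 2
g(5) = mex{0,1} = 2
g(6) = mex{0,1,2} = 3
g(7) = mex{1,2} = 0
g(8) = mex{1,2,3} = 0
g(9) = mex{0,2} = 1
g(10) = mex{0,2,3} = 1
g(11) = mex{0,1,3} = 2
g(12) = mex{0,1} = 2
So g(12) = 2.
Build the Grundy sequence for row C with g(k) = mex{g(k−s) : s ∈ {1, 6}, s ≤ k}:
k:     0  1  2  3  4  5  6  7  8
g(k):  0  1  0  1  0  1  2  0  1
So g(8) = 1.
The value of a disjunctive sum is the nim-sum of the parts.
Combined value = 1 XOR 2 XOR 1 = 2.

2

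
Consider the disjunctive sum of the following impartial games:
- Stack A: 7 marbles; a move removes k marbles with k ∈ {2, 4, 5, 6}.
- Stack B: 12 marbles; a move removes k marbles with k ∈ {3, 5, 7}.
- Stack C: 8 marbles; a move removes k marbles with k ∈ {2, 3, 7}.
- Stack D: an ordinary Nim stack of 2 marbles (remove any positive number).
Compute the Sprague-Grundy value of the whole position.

0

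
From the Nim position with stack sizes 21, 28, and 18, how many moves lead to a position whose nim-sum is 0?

3

In binary:
  10101  (21)
  11100  (28)
  10010  (18)
  -----
  11011  (27)
The overall nim-sum is X = 27. A stack of size p has a winning move iff p XOR X < p (reduce it to p XOR X).
  21: 21 XOR 27 = 14 < 21 — winning move (to 14).
  28: 28 XOR 27 = 7 < 28 — winning move (to 7).
  18: 18 XOR 27 = 9 < 18 — winning move (to 9).
That gives 3 winning moves.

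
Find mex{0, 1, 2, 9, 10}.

3

The values 0, 1, 2 are all present; 3 is the first non-negative integer missing from the set.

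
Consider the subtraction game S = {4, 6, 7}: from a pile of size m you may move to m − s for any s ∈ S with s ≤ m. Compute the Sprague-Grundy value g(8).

2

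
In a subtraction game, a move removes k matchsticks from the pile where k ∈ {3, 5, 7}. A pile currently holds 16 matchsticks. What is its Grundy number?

2

Build the Grundy sequence with g(k) = mex{g(k−s) : s ∈ {3, 5, 7}, s ≤ k}:
k:     0  1  2  3  4  5  6  7  8  9 10 11 12 13 14 15 16
g(k):  0  0  0  1  1  1  2  2  2  3  0  0  0  1  1  1  2
So g(16) = 2.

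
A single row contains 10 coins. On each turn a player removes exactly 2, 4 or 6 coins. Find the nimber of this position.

Compute g(0), g(1), … for moves {2, 4, 6}:
k:     0  1  2  3  4  5  6  7  8  9 10
g(k):  0  0  1  1  2  2  3  3  0  0  1
So g(10) = 1.

1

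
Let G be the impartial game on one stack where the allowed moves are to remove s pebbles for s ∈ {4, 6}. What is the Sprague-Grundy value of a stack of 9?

2

Grundy values for subtraction set {4, 6}:
k:     0  1  2  3  4  5  6  7  8  9
g(k):  0  0  0  0  1  1  1  1  2  2
So g(9) = 2.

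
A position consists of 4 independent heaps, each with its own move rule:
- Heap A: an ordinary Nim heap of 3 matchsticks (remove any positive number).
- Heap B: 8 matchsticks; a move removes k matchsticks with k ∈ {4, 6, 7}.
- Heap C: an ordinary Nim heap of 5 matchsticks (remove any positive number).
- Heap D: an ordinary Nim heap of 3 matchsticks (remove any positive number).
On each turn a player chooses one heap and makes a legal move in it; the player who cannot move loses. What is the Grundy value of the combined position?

7

Heap A is a plain Nim heap of size 3, so its Grundy value is 3.
Build the Grundy sequence for heap B with g(k) = mex{g(k−s) : s ∈ {4, 6, 7}, s ≤ k}:
k:     0  1  2  3  4  5  6  7  8
g(k):  0  0  0  0  1  1  1  1  2
So g(8) = 2.
Heap C is a plain Nim heap of size 5, so its Grundy value is 5.
Heap D is a plain Nim heap of size 3, so its Grundy value is 3.
By the Sprague-Grundy theorem, the Grundy value of a sum of independent games is the XOR of the component values.
Combined value = 3 ⊕ 2 ⊕ 5 ⊕ 3 = 7.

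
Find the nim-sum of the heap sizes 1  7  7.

Compute the nim-sum pairwise:
1 XOR 7 = 6
6 XOR 7 = 1

1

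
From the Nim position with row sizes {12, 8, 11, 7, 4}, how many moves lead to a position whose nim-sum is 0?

Compute the nim-sum pairwise:
12 XOR 8 = 4
4 XOR 11 = 15
15 XOR 7 = 8
8 XOR 4 = 12
The overall nim-sum is X = 12. A row of size p has a winning move iff p XOR X < p (reduce it to p XOR X).
  12: 12 XOR 12 = 0 < 12 — winning move (to 0).
  8: 8 XOR 12 = 4 < 8 — winning move (to 4).
  11: 11 XOR 12 = 7 < 11 — winning move (to 7).
  7: 7 XOR 12 = 11 ≥ 7 — no move.
  4: 4 XOR 12 = 8 ≥ 4 — no move.
That gives 3 winning moves.

3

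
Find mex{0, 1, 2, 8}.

3

The values 0, 1, 2 are all present; 3 is the first non-negative integer missing from the set.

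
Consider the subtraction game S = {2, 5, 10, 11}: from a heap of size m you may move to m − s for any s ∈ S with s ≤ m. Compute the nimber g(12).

2

Grundy values for subtraction set {2, 5, 10, 11}:
g(0) = mex{} = 0
g(1) = mex{} = 0
g(2) = mex{0} = 1
g(3) = mex{0} = 1
g(4) = mex{1} = 0
g(5) = mex{0,1} = 2
g(6) = mex{0} = 1
g(7) = mex{1,2} = 0
g(8) = mex{1} = 0
g(9) = mex{0} = 1
g(10) = mex{0,2} = 1
g(11) = mex{0,1} = 2
g(12) = mex{0,1} = 2
So g(12) = 2.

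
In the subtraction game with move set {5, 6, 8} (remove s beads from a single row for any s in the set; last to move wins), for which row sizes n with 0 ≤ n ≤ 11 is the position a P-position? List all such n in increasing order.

Build the Grundy sequence with g(k) = mex{g(k−s) : s ∈ {5, 6, 8}, s ≤ k}:
k:     0  1  2  3  4  5  6  7  8  9 10 11
g(k):  0  0  0  0  0  1  1  1  1  1  2  2
The P-positions (g = 0) in 0..11 are 0, 1, 2, 3, 4.

0, 1, 2, 3, 4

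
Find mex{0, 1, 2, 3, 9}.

The values 0, 1, 2, 3 are all present; 4 is the first non-negative integer missing from the set.

4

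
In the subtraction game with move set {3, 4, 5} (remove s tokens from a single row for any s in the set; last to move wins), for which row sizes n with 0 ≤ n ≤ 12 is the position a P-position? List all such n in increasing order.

0, 1, 2, 8, 9, 10

Compute g(0), g(1), … for moves {3, 4, 5}:
k:     0  1  2  3  4  5  6  7  8  9 10 11 12
g(k):  0  0  0  1  1  1  2  2  0  0  0  1  1
The P-positions (g = 0) in 0..12 are 0, 1, 2, 8, 9, 10.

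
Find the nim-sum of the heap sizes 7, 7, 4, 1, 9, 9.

Nim-sum: 7 XOR 7 XOR 4 XOR 1 XOR 9 XOR 9 = 5.

5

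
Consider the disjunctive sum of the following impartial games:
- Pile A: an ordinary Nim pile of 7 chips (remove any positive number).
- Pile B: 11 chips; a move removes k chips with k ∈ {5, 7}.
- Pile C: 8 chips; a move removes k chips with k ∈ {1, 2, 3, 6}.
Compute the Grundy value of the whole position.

5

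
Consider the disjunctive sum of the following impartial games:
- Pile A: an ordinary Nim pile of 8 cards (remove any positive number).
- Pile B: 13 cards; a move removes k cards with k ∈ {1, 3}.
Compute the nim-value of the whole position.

9

Pile A is a plain Nim pile of size 8, so its Grundy value is 8.
Build the Grundy sequence for pile B with g(k) = mex{g(k−s) : s ∈ {1, 3}, s ≤ k}:
g(0) = mex{} = 0
g(1) = mex{0} = 1
g(2) = mex{1} = 0
g(3) = mex{0} = 1
g(4) = mex{1} = 0
g(5) = mex{0} = 1
g(6) = mex{1} = 0
g(7) = mex{0} = 1
g(8) = mex{1} = 0
g(9) = mex{0} = 1
g(10) = mex{1} = 0
g(11) = mex{0} = 1
g(12) = mex{1} = 0
g(13) = mex{0} = 1
So g(13) = 1.
The value of a disjunctive sum is the nim-sum of the parts.
Combined value = 8 XOR 1 = 9.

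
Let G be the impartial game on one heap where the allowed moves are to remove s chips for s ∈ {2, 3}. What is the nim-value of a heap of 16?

0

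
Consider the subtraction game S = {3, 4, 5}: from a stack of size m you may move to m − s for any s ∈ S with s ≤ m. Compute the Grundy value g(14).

2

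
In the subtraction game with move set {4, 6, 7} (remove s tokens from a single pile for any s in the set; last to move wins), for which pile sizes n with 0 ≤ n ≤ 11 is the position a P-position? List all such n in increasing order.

0, 1, 2, 3, 11

Build the Grundy sequence with g(k) = mex{g(k−s) : s ∈ {4, 6, 7}, s ≤ k}:
g(0) = mex{} = 0
g(1) = mex{} = 0
g(2) = mex{} = 0
g(3) = mex{} = 0
g(4) = mex{0} = 1
g(5) = mex{0} = 1
g(6) = mex{0} = 1
g(7) = mex{0} = 1
g(8) = mex{0,1} = 2
g(9) = mex{0,1} = 2
g(10) = mex{0,1} = 2
g(11) = mex{1} = 0
The P-positions (g = 0) in 0..11 are 0, 1, 2, 3, 11.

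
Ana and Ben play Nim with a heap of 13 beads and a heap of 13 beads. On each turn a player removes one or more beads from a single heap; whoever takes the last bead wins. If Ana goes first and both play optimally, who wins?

Ben wins

Compute the nim-sum pairwise:
13 XOR 13 = 0
The nim-sum is 0, so this is a P-position: the player to move is in a losing position under optimal play; Ana is about to move from it and so loses — Ben wins.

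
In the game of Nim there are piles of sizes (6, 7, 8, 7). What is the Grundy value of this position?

14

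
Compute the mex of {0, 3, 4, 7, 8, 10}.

0 is in the set but 1 is not, so the mex is 1.

1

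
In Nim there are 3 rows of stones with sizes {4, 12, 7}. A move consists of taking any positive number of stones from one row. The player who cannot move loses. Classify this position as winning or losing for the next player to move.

Winning position

Nim-sum: 4 ^ 12 ^ 7 = 15.
The nim-sum is 15 ≠ 0, so this is an N-position: the player to move can win.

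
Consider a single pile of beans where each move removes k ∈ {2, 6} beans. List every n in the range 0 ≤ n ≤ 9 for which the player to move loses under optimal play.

0, 1, 4, 5, 8, 9

Grundy values for subtraction set {2, 6}:
k:     0  1  2  3  4  5  6  7  8  9
g(k):  0  0  1  1  0  0  1  1  0  0
The P-positions (g = 0) in 0..9 are 0, 1, 4, 5, 8, 9.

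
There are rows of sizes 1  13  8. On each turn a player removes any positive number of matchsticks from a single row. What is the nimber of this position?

4

Nim-sum: 1 XOR 13 XOR 8 = 4.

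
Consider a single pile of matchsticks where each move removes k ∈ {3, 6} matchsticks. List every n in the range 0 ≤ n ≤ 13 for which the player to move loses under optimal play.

0, 1, 2, 9, 10, 11

Build the Grundy sequence with g(k) = mex{g(k−s) : s ∈ {3, 6}, s ≤ k}:
g(0) = mex{} = 0
g(1) = mex{} = 0
g(2) = mex{} = 0
g(3) = mex{0} = 1
g(4) = mex{0} = 1
g(5) = mex{0} = 1
g(6) = mex{0,1} = 2
g(7) = mex{0,1} = 2
g(8) = mex{0,1} = 2
g(9) = mex{1,2} = 0
g(10) = mex{1,2} = 0
g(11) = mex{1,2} = 0
g(12) = mex{0,2} = 1
g(13) = mex{0,2} = 1
The P-positions (g = 0) in 0..13 are 0, 1, 2, 9, 10, 11.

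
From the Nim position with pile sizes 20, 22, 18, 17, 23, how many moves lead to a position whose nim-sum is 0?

Compute the nim-sum pairwise:
20 XOR 22 = 2
2 XOR 18 = 16
16 XOR 17 = 1
1 XOR 23 = 22
The overall nim-sum is X = 22. A pile of size p has a winning move iff p XOR X < p (reduce it to p XOR X).
  20: 20 XOR 22 = 2 < 20 — winning move (to 2).
  22: 22 XOR 22 = 0 < 22 — winning move (to 0).
  18: 18 XOR 22 = 4 < 18 — winning move (to 4).
  17: 17 XOR 22 = 7 < 17 — winning move (to 7).
  23: 23 XOR 22 = 1 < 23 — winning move (to 1).
That gives 5 winning moves.

5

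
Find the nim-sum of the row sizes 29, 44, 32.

17

Compute the nim-sum pairwise:
29 XOR 44 = 49
49 XOR 32 = 17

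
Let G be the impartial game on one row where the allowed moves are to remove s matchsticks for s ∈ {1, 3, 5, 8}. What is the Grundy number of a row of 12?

Build the Grundy sequence with g(k) = mex{g(k−s) : s ∈ {1, 3, 5, 8}, s ≤ k}:
k:     0  1  2  3  4  5  6  7  8  9 10 11 12
g(k):  0  1  0  1  0  1  0  1  2  3  2  3  2
So g(12) = 2.

2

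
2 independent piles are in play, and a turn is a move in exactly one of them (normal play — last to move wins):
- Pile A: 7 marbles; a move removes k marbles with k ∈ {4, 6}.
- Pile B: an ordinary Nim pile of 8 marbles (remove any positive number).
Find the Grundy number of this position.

9

Build the Grundy sequence for pile A with g(k) = mex{g(k−s) : s ∈ {4, 6}, s ≤ k}:
k:     0  1  2  3  4  5  6  7
g(k):  0  0  0  0  1  1  1  1
So g(7) = 1.
Pile B is a plain Nim pile of size 8, so its Grundy value is 8.
By the Sprague-Grundy theorem, the Grundy value of a sum of independent games is the XOR of the component values.
Combined value = 1 XOR 8 = 9.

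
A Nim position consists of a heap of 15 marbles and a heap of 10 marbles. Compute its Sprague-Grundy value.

5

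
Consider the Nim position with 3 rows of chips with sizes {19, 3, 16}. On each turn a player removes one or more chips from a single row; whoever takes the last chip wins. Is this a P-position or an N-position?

P-position

Write each in binary and XOR column by column:
  10011  (19)
  00011  (3)
  10000  (16)
  -----
  00000  (0)
The nim-sum is 0, so this is a P-position: the player to move is in a losing position under optimal play.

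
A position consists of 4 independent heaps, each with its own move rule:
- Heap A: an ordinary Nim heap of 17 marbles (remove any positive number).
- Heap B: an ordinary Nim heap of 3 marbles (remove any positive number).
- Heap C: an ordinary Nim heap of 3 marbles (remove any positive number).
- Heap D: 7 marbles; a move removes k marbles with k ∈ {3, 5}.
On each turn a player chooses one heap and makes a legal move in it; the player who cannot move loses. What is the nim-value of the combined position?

Heap A is a plain Nim heap of size 17, so its Grundy value is 17.
Heap B is a plain Nim heap of size 3, so its Grundy value is 3.
Heap C is a plain Nim heap of size 3, so its Grundy value is 3.
For heap D, compute g(0), g(1), … with moves {3, 5}:
g(0) = mex{} = 0
g(1) = mex{} = 0
g(2) = mex{} = 0
g(3) = mex{0} = 1
g(4) = mex{0} = 1
g(5) = mex{0} = 1
g(6) = mex{0,1} = 2
g(7) = mex{0,1} = 2
So g(7) = 2.
The value of a disjunctive sum is the nim-sum of the parts.
Combined value = 17 XOR 3 XOR 3 XOR 2 = 19.

19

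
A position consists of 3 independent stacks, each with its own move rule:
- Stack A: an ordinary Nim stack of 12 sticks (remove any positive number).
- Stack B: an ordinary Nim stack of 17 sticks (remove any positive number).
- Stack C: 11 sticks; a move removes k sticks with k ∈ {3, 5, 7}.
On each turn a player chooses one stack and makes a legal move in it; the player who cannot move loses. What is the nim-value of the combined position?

Stack A is a plain Nim stack of size 12, so its Grundy value is 12.
Stack B is a plain Nim stack of size 17, so its Grundy value is 17.
Build the Grundy sequence for stack C with g(k) = mex{g(k−s) : s ∈ {3, 5, 7}, s ≤ k}:
k:     0  1  2  3  4  5  6  7  8  9 10 11
g(k):  0  0  0  1  1  1  2  2  2  3  0  0
So g(11) = 0.
By the Sprague-Grundy theorem, the Grundy value of a sum of independent games is the XOR of the component values.
Combined value = 12 XOR 17 XOR 0 = 29.

29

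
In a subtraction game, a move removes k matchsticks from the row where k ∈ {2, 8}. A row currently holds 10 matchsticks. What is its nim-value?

0

Compute g(0), g(1), … for moves {2, 8}:
k:     0  1  2  3  4  5  6  7  8  9 10
g(k):  0  0  1  1  0  0  1  1  2  2  0
So g(10) = 0.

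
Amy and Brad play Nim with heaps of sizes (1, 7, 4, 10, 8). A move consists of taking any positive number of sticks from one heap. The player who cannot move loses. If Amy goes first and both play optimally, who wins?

Nim-sum: 1 XOR 7 XOR 4 XOR 10 XOR 8 = 0.
The nim-sum is 0, so this is a P-position: the player to move is in a losing position under optimal play; Amy is about to move from it and so loses — Brad wins.

Brad wins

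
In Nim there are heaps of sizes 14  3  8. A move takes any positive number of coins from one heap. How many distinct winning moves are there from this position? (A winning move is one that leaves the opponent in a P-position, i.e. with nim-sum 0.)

Nim-sum: 14 ⊕ 3 ⊕ 8 = 5.
The overall nim-sum is X = 5. A heap of size p has a winning move iff p XOR X < p (reduce it to p XOR X).
  14: 14 XOR 5 = 11 < 14 — winning move (to 11).
  3: 3 XOR 5 = 6 ≥ 3 — no move.
  8: 8 XOR 5 = 13 ≥ 8 — no move.
That gives 1 winning move.

1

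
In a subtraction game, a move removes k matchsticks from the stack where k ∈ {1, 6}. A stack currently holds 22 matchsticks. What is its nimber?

1

Build the Grundy sequence with g(k) = mex{g(k−s) : s ∈ {1, 6}, s ≤ k}:
k:     0  1  2  3  4  5  6  7  8  9 10 11 12 13 14 15 16 17 18 19 20 21 22
g(k):  0  1  0  1  0  1  2  0  1  0  1  0  1  2  0  1  0  1  0  1  2  0  1
So g(22) = 1.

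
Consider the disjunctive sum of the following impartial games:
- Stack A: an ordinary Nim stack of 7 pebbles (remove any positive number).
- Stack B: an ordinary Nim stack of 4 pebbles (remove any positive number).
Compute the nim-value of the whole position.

3

Stack A is a plain Nim stack of size 7, so its Grundy value is 7.
Stack B is a plain Nim stack of size 4, so its Grundy value is 4.
By the Sprague-Grundy theorem, the Grundy value of a sum of independent games is the XOR of the component values.
Combined value = 7 ⊕ 4 = 3.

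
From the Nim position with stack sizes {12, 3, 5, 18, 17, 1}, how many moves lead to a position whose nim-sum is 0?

1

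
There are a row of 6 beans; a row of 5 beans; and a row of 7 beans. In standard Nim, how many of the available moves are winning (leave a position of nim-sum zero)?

3

Nim-sum: 6 ^ 5 ^ 7 = 4.
The overall nim-sum is X = 4. A row of size p has a winning move iff p XOR X < p (reduce it to p XOR X).
  6: 6 XOR 4 = 2 < 6 — winning move (to 2).
  5: 5 XOR 4 = 1 < 5 — winning move (to 1).
  7: 7 XOR 4 = 3 < 7 — winning move (to 3).
That gives 3 winning moves.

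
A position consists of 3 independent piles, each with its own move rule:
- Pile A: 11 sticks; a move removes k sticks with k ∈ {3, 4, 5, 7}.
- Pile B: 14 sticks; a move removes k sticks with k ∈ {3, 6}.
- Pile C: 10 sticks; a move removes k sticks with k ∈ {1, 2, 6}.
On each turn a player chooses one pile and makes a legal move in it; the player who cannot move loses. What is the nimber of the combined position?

Build the Grundy sequence for pile A with g(k) = mex{g(k−s) : s ∈ {3, 4, 5, 7}, s ≤ k}:
k:     0  1  2  3  4  5  6  7  8  9 10 11
g(k):  0  0  0  1  1  1  2  2  2  3  0  0
So g(11) = 0.
Build the Grundy sequence for pile B with g(k) = mex{g(k−s) : s ∈ {3, 6}, s ≤ k}:
g(0) = mex{} = 0
g(1) = mex{} = 0
g(2) = mex{} = 0
g(3) = mex{0} = 1
g(4) = mex{0} = 1
g(5) = mex{0} = 1
g(6) = mex{0,1} = 2
g(7) = mex{0,1} = 2
g(8) = mex{0,1} = 2
g(9) = mex{1,2} = 0
g(10) = mex{1,2} = 0
g(11) = mex{1,2} = 0
g(12) = mex{0,2} = 1
g(13) = mex{0,2} = 1
g(14) = mex{0,2} = 1
So g(14) = 1.
For pile C, compute g(0), g(1), … with moves {1, 2, 6}:
k:     0  1  2  3  4  5  6  7  8  9 10
g(k):  0  1  2  0  1  2  3  0  1  2  0
So g(10) = 0.
The value of a disjunctive sum is the nim-sum of the parts.
Combined value = 0 ⊕ 1 ⊕ 0 = 1.

1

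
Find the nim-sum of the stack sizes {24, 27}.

3

Nim-sum: 24 ⊕ 27 = 3.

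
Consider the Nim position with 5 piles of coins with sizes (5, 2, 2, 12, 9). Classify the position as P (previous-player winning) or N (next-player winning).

P-position

Bitwise XOR of the heap sizes:
  0101  (5)
  0010  (2)
  0010  (2)
  1100  (12)
  1001  (9)
  ----
  0000  (0)
The nim-sum is 0, so this is a P-position: the player to move is in a losing position under optimal play.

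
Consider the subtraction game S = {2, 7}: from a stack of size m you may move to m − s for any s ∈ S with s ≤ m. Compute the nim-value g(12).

Grundy values for subtraction set {2, 7}:
g(0) = mex{} = 0
g(1) = mex{} = 0
g(2) = mex{0} = 1
g(3) = mex{0} = 1
g(4) = mex{1} = 0
g(5) = mex{1} = 0
g(6) = mex{0} = 1
g(7) = mex{0} = 1
g(8) = mex{0,1} = 2
g(9) = mex{1} = 0
g(10) = mex{1,2} = 0
g(11) = mex{0} = 1
g(12) = mex{0} = 1
So g(12) = 1.

1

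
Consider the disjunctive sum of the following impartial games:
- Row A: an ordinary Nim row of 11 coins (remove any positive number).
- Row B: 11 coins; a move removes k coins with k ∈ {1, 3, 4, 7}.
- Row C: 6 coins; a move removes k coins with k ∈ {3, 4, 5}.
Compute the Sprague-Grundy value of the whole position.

8

Row A is a plain Nim row of size 11, so its Grundy value is 11.
For row B, compute g(0), g(1), … with moves {1, 3, 4, 7}:
k:     0  1  2  3  4  5  6  7  8  9 10 11
g(k):  0  1  0  1  2  3  2  3  0  1  0  1
So g(11) = 1.
Build the Grundy sequence for row C with g(k) = mex{g(k−s) : s ∈ {3, 4, 5}, s ≤ k}:
g(0) = mex{} = 0
g(1) = mex{} = 0
g(2) = mex{} = 0
g(3) = mex{0} = 1
g(4) = mex{0} = 1
g(5) = mex{0} = 1
g(6) = mex{0,1} = 2
So g(6) = 2.
The value of a disjunctive sum is the nim-sum of the parts.
Combined value = 11 XOR 1 XOR 2 = 8.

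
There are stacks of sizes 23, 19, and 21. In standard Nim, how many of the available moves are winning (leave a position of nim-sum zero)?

3

Nim-sum: 23 ^ 19 ^ 21 = 17.
The overall nim-sum is X = 17. A stack of size p has a winning move iff p XOR X < p (reduce it to p XOR X).
  23: 23 XOR 17 = 6 < 23 — winning move (to 6).
  19: 19 XOR 17 = 2 < 19 — winning move (to 2).
  21: 21 XOR 17 = 4 < 21 — winning move (to 4).
That gives 3 winning moves.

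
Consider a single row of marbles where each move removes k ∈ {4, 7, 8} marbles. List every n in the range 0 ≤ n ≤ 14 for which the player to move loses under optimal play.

0, 1, 2, 3, 12, 13, 14

Build the Grundy sequence with g(k) = mex{g(k−s) : s ∈ {4, 7, 8}, s ≤ k}:
g(0) = mex{} = 0
g(1) = mex{} = 0
g(2) = mex{} = 0
g(3) = mex{} = 0
g(4) = mex{0} = 1
g(5) = mex{0} = 1
g(6) = mex{0} = 1
g(7) = mex{0} = 1
g(8) = mex{0,1} = 2
g(9) = mex{0,1} = 2
g(10) = mex{0,1} = 2
g(11) = mex{0,1} = 2
g(12) = mex{1,2} = 0
g(13) = mex{1,2} = 0
g(14) = mex{1,2} = 0
The P-positions (g = 0) in 0..14 are 0, 1, 2, 3, 12, 13, 14.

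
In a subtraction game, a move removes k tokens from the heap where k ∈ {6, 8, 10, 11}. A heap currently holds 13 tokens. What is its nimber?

2

Build the Grundy sequence with g(k) = mex{g(k−s) : s ∈ {6, 8, 10, 11}, s ≤ k}:
g(0) = mex{} = 0
g(1) = mex{} = 0
g(2) = mex{} = 0
g(3) = mex{} = 0
g(4) = mex{} = 0
g(5) = mex{} = 0
g(6) = mex{0} = 1
g(7) = mex{0} = 1
g(8) = mex{0} = 1
g(9) = mex{0} = 1
g(10) = mex{0} = 1
g(11) = mex{0} = 1
g(12) = mex{0,1} = 2
g(13) = mex{0,1} = 2
So g(13) = 2.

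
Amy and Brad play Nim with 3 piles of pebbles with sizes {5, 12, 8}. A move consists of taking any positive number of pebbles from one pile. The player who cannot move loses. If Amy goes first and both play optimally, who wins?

Amy wins

Write each in binary and XOR column by column:
  0101  (5)
  1100  (12)
  1000  (8)
  ----
  0001  (1)
The nim-sum is 1 ≠ 0, so this is an N-position: the player to move can win; Amy has a winning move.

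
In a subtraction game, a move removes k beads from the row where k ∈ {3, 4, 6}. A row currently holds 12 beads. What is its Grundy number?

1

Grundy values for subtraction set {3, 4, 6}:
g(0) = mex{} = 0
g(1) = mex{} = 0
g(2) = mex{} = 0
g(3) = mex{0} = 1
g(4) = mex{0} = 1
g(5) = mex{0} = 1
g(6) = mex{0,1} = 2
g(7) = mex{0,1} = 2
g(8) = mex{0,1} = 2
g(9) = mex{1,2} = 0
g(10) = mex{1,2} = 0
g(11) = mex{1,2} = 0
g(12) = mex{0,2} = 1
So g(12) = 1.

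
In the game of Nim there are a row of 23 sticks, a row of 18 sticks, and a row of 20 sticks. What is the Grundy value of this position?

17

Write each in binary and XOR column by column:
  10111  (23)
  10010  (18)
  10100  (20)
  -----
  10001  (17)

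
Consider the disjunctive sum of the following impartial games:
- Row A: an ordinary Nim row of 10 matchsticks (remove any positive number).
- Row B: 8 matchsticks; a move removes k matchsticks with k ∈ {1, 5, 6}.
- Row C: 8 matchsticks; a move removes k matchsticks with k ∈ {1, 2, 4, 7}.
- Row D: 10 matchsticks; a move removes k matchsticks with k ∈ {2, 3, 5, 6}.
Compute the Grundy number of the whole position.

Row A is a plain Nim row of size 10, so its Grundy value is 10.
Grundy values for row B (subtraction set {1, 5, 6}):
k:     0  1  2  3  4  5  6  7  8
g(k):  0  1  0  1  0  1  2  3  2
So g(8) = 2.
Build the Grundy sequence for row C with g(k) = mex{g(k−s) : s ∈ {1, 2, 4, 7}, s ≤ k}:
g(0) = mex{} = 0
g(1) = mex{0} = 1
g(2) = mex{0,1} = 2
g(3) = mex{1,2} = 0
g(4) = mex{0,2} = 1
g(5) = mex{0,1} = 2
g(6) = mex{1,2} = 0
g(7) = mex{0,2} = 1
g(8) = mex{0,1} = 2
So g(8) = 2.
Build the Grundy sequence for row D with g(k) = mex{g(k−s) : s ∈ {2, 3, 5, 6}, s ≤ k}:
k:     0  1  2  3  4  5  6  7  8  9 10
g(k):  0  0  1  1  2  2  3  3  0  0  1
So g(10) = 1.
By the Sprague-Grundy theorem, the Grundy value of a sum of independent games is the XOR of the component values.
Combined value = 10 ⊕ 2 ⊕ 2 ⊕ 1 = 11.

11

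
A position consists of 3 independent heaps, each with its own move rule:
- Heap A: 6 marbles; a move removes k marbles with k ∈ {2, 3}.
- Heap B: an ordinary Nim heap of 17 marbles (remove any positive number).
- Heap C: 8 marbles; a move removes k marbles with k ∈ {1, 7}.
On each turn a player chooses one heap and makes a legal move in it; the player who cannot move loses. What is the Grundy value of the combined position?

17

For heap A, compute g(0), g(1), … with moves {2, 3}:
g(0) = mex{} = 0
g(1) = mex{} = 0
g(2) = mex{0} = 1
g(3) = mex{0} = 1
g(4) = mex{0,1} = 2
g(5) = mex{1} = 0
g(6) = mex{1,2} = 0
So g(6) = 0.
Heap B is a plain Nim heap of size 17, so its Grundy value is 17.
Grundy values for heap C (subtraction set {1, 7}):
k:     0  1  2  3  4  5  6  7  8
g(k):  0  1  0  1  0  1  0  1  0
So g(8) = 0.
The value of a disjunctive sum is the nim-sum of the parts.
Combined value = 0 XOR 17 XOR 0 = 17.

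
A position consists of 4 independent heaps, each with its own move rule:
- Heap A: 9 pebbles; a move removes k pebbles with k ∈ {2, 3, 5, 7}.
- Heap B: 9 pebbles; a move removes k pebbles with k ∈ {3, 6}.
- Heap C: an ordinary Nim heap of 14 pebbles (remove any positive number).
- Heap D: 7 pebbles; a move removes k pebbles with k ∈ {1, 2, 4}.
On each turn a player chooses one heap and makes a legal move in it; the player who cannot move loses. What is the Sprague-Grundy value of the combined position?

15

Grundy values for heap A (subtraction set {2, 3, 5, 7}):
k:     0  1  2  3  4  5  6  7  8  9
g(k):  0  0  1  1  2  2  3  3  4  0
So g(9) = 0.
Build the Grundy sequence for heap B with g(k) = mex{g(k−s) : s ∈ {3, 6}, s ≤ k}:
k:     0  1  2  3  4  5  6  7  8  9
g(k):  0  0  0  1  1  1  2  2  2  0
So g(9) = 0.
Heap C is a plain Nim heap of size 14, so its Grundy value is 14.
Grundy values for heap D (subtraction set {1, 2, 4}):
g(0) = mex{} = 0
g(1) = mex{0} = 1
g(2) = mex{0,1} = 2
g(3) = mex{1,2} = 0
g(4) = mex{0,2} = 1
g(5) = mex{0,1} = 2
g(6) = mex{1,2} = 0
g(7) = mex{0,2} = 1
So g(7) = 1.
The value of a disjunctive sum is the nim-sum of the parts.
Combined value = 0 ⊕ 0 ⊕ 14 ⊕ 1 = 15.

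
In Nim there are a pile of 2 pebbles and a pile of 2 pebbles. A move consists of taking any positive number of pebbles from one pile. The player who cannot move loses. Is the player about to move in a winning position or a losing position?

Losing position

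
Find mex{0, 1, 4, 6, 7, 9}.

The values 0, 1 are all present; 2 is the first non-negative integer missing from the set.

2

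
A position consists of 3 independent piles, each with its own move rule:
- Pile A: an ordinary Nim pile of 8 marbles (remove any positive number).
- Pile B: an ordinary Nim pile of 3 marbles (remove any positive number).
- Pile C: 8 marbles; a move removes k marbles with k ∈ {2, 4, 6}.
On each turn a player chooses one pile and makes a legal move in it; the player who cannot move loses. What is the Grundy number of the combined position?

11

Pile A is a plain Nim pile of size 8, so its Grundy value is 8.
Pile B is a plain Nim pile of size 3, so its Grundy value is 3.
For pile C, compute g(0), g(1), … with moves {2, 4, 6}:
g(0) = mex{} = 0
g(1) = mex{} = 0
g(2) = mex{0} = 1
g(3) = mex{0} = 1
g(4) = mex{0,1} = 2
g(5) = mex{0,1} = 2
g(6) = mex{0,1,2} = 3
g(7) = mex{0,1,2} = 3
g(8) = mex{1,2,3} = 0
So g(8) = 0.
By the Sprague-Grundy theorem, the Grundy value of a sum of independent games is the XOR of the component values.
Combined value = 8 ⊕ 3 ⊕ 0 = 11.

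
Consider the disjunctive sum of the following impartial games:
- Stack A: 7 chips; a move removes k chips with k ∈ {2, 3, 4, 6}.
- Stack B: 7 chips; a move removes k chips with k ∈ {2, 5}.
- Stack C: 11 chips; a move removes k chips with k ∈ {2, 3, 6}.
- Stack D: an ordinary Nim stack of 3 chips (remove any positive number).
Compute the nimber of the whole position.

For stack A, compute g(0), g(1), … with moves {2, 3, 4, 6}:
g(0) = mex{} = 0
g(1) = mex{} = 0
g(2) = mex{0} = 1
g(3) = mex{0} = 1
g(4) = mex{0,1} = 2
g(5) = mex{0,1} = 2
g(6) = mex{0,1,2} = 3
g(7) = mex{0,1,2} = 3
So g(7) = 3.
Build the Grundy sequence for stack B with g(k) = mex{g(k−s) : s ∈ {2, 5}, s ≤ k}:
g(0) = mex{} = 0
g(1) = mex{} = 0
g(2) = mex{0} = 1
g(3) = mex{0} = 1
g(4) = mex{1} = 0
g(5) = mex{0,1} = 2
g(6) = mex{0} = 1
g(7) = mex{1,2} = 0
So g(7) = 0.
Grundy values for stack C (subtraction set {2, 3, 6}):
g(0) = mex{} = 0
g(1) = mex{} = 0
g(2) = mex{0} = 1
g(3) = mex{0} = 1
g(4) = mex{0,1} = 2
g(5) = mex{1} = 0
g(6) = mex{0,1,2} = 3
g(7) = mex{0,2} = 1
g(8) = mex{0,1,3} = 2
g(9) = mex{1,3} = 0
g(10) = mex{1,2} = 0
g(11) = mex{0,2} = 1
So g(11) = 1.
Stack D is a plain Nim stack of size 3, so its Grundy value is 3.
The value of a disjunctive sum is the nim-sum of the parts.
Combined value = 3 ⊕ 0 ⊕ 1 ⊕ 3 = 1.

1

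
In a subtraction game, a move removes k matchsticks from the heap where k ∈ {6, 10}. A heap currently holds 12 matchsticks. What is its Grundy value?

2

Grundy values for subtraction set {6, 10}:
k:     0  1  2  3  4  5  6  7  8  9 10 11 12
g(k):  0  0  0  0  0  0  1  1  1  1  1  1  2
So g(12) = 2.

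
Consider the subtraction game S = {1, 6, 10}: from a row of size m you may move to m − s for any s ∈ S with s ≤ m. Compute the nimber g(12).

Compute g(0), g(1), … for moves {1, 6, 10}:
g(0) = mex{} = 0
g(1) = mex{0} = 1
g(2) = mex{1} = 0
g(3) = mex{0} = 1
g(4) = mex{1} = 0
g(5) = mex{0} = 1
g(6) = mex{0,1} = 2
g(7) = mex{1,2} = 0
g(8) = mex{0} = 1
g(9) = mex{1} = 0
g(10) = mex{0} = 1
g(11) = mex{1} = 0
g(12) = mex{0,2} = 1
So g(12) = 1.

1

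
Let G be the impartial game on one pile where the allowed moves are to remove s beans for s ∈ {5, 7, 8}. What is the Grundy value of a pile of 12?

Compute g(0), g(1), … for moves {5, 7, 8}:
k:     0  1  2  3  4  5  6  7  8  9 10 11 12
g(k):  0  0  0  0  0  1  1  1  1  1  2  2  2
So g(12) = 2.

2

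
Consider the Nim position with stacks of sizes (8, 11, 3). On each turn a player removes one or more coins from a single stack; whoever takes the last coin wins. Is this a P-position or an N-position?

P-position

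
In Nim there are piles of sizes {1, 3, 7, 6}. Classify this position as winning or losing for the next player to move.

Winning position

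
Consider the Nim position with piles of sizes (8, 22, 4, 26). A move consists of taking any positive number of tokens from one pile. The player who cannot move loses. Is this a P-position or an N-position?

Bitwise XOR of the heap sizes:
  01000  (8)
  10110  (22)
  00100  (4)
  11010  (26)
  -----
  00000  (0)
The nim-sum is 0, so this is a P-position: the player to move is in a losing position under optimal play.

P-position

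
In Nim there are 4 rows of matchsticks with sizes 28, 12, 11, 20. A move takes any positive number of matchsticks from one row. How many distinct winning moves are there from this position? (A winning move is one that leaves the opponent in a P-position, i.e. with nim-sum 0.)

3

Nim-sum: 28 XOR 12 XOR 11 XOR 20 = 15.
The overall nim-sum is X = 15. A row of size p has a winning move iff p XOR X < p (reduce it to p XOR X).
  28: 28 XOR 15 = 19 < 28 — winning move (to 19).
  12: 12 XOR 15 = 3 < 12 — winning move (to 3).
  11: 11 XOR 15 = 4 < 11 — winning move (to 4).
  20: 20 XOR 15 = 27 ≥ 20 — no move.
That gives 3 winning moves.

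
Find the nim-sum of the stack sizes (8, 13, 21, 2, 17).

Nim-sum: 8 ^ 13 ^ 21 ^ 2 ^ 17 = 3.

3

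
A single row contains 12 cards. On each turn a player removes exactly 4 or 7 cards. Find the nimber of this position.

0

Build the Grundy sequence with g(k) = mex{g(k−s) : s ∈ {4, 7}, s ≤ k}:
k:     0  1  2  3  4  5  6  7  8  9 10 11 12
g(k):  0  0  0  0  1  1  1  1  2  2  2  0  0
So g(12) = 0.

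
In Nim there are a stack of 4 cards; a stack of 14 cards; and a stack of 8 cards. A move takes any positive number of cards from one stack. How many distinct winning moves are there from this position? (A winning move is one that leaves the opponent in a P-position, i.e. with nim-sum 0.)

1

Compute the nim-sum pairwise:
4 ^ 14 = 10
10 ^ 8 = 2
The overall nim-sum is X = 2. A stack of size p has a winning move iff p XOR X < p (reduce it to p XOR X).
  4: 4 XOR 2 = 6 ≥ 4 — no move.
  14: 14 XOR 2 = 12 < 14 — winning move (to 12).
  8: 8 XOR 2 = 10 ≥ 8 — no move.
That gives 1 winning move.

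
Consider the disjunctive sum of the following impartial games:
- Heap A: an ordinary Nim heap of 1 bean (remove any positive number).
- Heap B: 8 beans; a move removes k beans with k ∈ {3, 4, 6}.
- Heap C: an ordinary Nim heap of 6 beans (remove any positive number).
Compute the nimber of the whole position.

5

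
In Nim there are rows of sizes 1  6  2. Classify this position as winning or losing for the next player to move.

Winning position

Nim-sum: 1 ⊕ 6 ⊕ 2 = 5.
The nim-sum is 5 ≠ 0, so this is an N-position: the player to move can win.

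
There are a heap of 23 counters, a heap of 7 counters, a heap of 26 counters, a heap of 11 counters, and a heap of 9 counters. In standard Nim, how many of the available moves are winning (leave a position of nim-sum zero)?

3

In binary:
  10111  (23)
  00111  (7)
  11010  (26)
  01011  (11)
  01001  (9)
  -----
  01000  (8)
The overall nim-sum is X = 8. A heap of size p has a winning move iff p XOR X < p (reduce it to p XOR X).
  23: 23 XOR 8 = 31 ≥ 23 — no move.
  7: 7 XOR 8 = 15 ≥ 7 — no move.
  26: 26 XOR 8 = 18 < 26 — winning move (to 18).
  11: 11 XOR 8 = 3 < 11 — winning move (to 3).
  9: 9 XOR 8 = 1 < 9 — winning move (to 1).
That gives 3 winning moves.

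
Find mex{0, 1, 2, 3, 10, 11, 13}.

The values 0, 1, 2, 3 are all present; 4 is the first non-negative integer missing from the set.

4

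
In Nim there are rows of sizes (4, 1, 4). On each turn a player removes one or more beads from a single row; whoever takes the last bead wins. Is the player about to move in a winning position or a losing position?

Winning position

In binary:
  100  (4)
  001  (1)
  100  (4)
  ---
  001  (1)
The nim-sum is 1 ≠ 0, so this is an N-position: the player to move can win.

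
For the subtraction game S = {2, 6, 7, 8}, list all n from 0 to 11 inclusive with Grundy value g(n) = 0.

Grundy values for subtraction set {2, 6, 7, 8}:
k:     0  1  2  3  4  5  6  7  8  9 10 11
g(k):  0  0  1  1  0  0  1  1  2  2  3  3
The P-positions (g = 0) in 0..11 are 0, 1, 4, 5.

0, 1, 4, 5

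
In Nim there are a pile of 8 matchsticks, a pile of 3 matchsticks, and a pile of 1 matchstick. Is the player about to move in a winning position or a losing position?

Winning position

Nim-sum: 8 ^ 3 ^ 1 = 10.
The nim-sum is 10 ≠ 0, so this is an N-position: the player to move can win.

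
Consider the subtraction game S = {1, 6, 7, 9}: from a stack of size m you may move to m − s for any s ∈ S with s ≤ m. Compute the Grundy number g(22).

2

Compute g(0), g(1), … for moves {1, 6, 7, 9}:
k:     0  1  2  3  4  5  6  7  8  9 10 11 12 13 14 15 16 17 18 19 20 21 22
g(k):  0  1  0  1  0  1  2  3  2  3  2  3  0  1  0  1  0  1  2  3  2  3  2
So g(22) = 2.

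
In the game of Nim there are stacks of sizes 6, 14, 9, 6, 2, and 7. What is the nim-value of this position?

Nim-sum: 6 ⊕ 14 ⊕ 9 ⊕ 6 ⊕ 2 ⊕ 7 = 2.

2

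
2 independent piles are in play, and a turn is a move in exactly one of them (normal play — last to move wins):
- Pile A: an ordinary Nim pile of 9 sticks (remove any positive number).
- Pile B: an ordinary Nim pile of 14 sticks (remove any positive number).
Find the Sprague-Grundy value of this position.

7

Pile A is a plain Nim pile of size 9, so its Grundy value is 9.
Pile B is a plain Nim pile of size 14, so its Grundy value is 14.
By the Sprague-Grundy theorem, the Grundy value of a sum of independent games is the XOR of the component values.
Combined value = 9 ⊕ 14 = 7.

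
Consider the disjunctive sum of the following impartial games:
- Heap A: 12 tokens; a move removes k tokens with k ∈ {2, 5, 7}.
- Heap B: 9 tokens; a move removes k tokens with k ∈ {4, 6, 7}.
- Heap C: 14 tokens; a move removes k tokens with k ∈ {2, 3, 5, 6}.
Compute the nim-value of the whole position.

0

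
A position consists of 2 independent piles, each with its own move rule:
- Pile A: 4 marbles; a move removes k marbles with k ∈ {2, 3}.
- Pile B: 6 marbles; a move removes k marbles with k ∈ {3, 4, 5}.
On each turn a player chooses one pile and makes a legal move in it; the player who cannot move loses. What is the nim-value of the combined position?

0

For pile A, compute g(0), g(1), … with moves {2, 3}:
g(0) = mex{} = 0
g(1) = mex{} = 0
g(2) = mex{0} = 1
g(3) = mex{0} = 1
g(4) = mex{0,1} = 2
So g(4) = 2.
Grundy values for pile B (subtraction set {3, 4, 5}):
k:     0  1  2  3  4  5  6
g(k):  0  0  0  1  1  1  2
So g(6) = 2.
By the Sprague-Grundy theorem, the Grundy value of a sum of independent games is the XOR of the component values.
Combined value = 2 ⊕ 2 = 0.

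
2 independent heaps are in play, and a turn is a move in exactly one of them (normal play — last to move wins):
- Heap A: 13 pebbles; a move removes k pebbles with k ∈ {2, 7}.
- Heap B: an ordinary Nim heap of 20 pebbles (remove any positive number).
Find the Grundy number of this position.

20

For heap A, compute g(0), g(1), … with moves {2, 7}:
g(0) = mex{} = 0
g(1) = mex{} = 0
g(2) = mex{0} = 1
g(3) = mex{0} = 1
g(4) = mex{1} = 0
g(5) = mex{1} = 0
g(6) = mex{0} = 1
g(7) = mex{0} = 1
g(8) = mex{0,1} = 2
g(9) = mex{1} = 0
g(10) = mex{1,2} = 0
g(11) = mex{0} = 1
g(12) = mex{0} = 1
g(13) = mex{1} = 0
So g(13) = 0.
Heap B is a plain Nim heap of size 20, so its Grundy value is 20.
The value of a disjunctive sum is the nim-sum of the parts.
Combined value = 0 XOR 20 = 20.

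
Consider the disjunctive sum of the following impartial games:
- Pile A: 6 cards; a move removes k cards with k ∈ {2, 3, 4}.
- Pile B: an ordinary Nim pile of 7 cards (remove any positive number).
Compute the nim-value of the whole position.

7

For pile A, compute g(0), g(1), … with moves {2, 3, 4}:
k:     0  1  2  3  4  5  6
g(k):  0  0  1  1  2  2  0
So g(6) = 0.
Pile B is a plain Nim pile of size 7, so its Grundy value is 7.
The value of a disjunctive sum is the nim-sum of the parts.
Combined value = 0 ⊕ 7 = 7.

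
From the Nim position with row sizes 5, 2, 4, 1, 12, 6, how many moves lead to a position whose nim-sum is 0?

Compute the nim-sum pairwise:
5 ^ 2 = 7
7 ^ 4 = 3
3 ^ 1 = 2
2 ^ 12 = 14
14 ^ 6 = 8
The overall nim-sum is X = 8. A row of size p has a winning move iff p XOR X < p (reduce it to p XOR X).
  5: 5 XOR 8 = 13 ≥ 5 — no move.
  2: 2 XOR 8 = 10 ≥ 2 — no move.
  4: 4 XOR 8 = 12 ≥ 4 — no move.
  1: 1 XOR 8 = 9 ≥ 1 — no move.
  12: 12 XOR 8 = 4 < 12 — winning move (to 4).
  6: 6 XOR 8 = 14 ≥ 6 — no move.
That gives 1 winning move.

1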